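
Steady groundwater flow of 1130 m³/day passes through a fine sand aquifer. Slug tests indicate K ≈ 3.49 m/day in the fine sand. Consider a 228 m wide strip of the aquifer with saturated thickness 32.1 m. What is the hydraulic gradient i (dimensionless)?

0.0442

Cross-sectional area A = 228 × 32.1 = 7319 m².
From Q = K·A·i, i = Q / (K·A) = 1130 / (3.490 × 7319) = 0.04424.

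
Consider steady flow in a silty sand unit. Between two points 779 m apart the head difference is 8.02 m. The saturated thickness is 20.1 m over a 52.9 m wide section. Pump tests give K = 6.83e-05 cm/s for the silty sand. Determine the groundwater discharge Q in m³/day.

0.646

Convert K: 6.83e-05 cm/s × 864 = 0.05901 m/day.
Cross-sectional area A = 52.9 × 20.1 = 1063 m².
Hydraulic gradient i = Δh / L = 8.02 / 779 = 0.01030.
Darcy's law: Q = K · A · i = 0.05901 × 1063 × 0.01030 = 0.6460 m³/day.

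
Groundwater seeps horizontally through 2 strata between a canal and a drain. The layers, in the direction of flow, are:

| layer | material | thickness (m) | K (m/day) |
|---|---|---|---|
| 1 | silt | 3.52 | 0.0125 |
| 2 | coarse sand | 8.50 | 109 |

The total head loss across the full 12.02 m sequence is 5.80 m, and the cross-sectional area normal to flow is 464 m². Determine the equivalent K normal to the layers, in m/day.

0.0427

Flow is perpendicular to layering, so the layers act in series and the equivalent K is the thickness-weighted harmonic mean.
Total thickness L = 3.52 + 8.50 = 12.02 m.
Σ(b_i/K_i) = 3.52/0.0125 + 8.50/109 = 281.7 d.
K_eq = L / Σ(b_i/K_i) = 12.02 / 281.7 = 0.04267 m/day.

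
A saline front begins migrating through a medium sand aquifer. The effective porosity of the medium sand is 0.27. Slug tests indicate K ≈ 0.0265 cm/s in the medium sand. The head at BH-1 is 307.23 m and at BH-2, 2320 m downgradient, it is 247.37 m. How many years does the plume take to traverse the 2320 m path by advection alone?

Convert K: 0.0265 cm/s × 864 = 22.90 m/day.
Hydraulic gradient i = (307.23 − 247.37) / 2320 = 59.86 / 2320 = 0.02580.
Darcy flux q = K · i = 22.90 × 0.02580 = 0.5908 m/day.
Seepage velocity v = q / n_e = 0.5908 / 0.27 = 2.188 m/day.
Travel time t = L / v = 2320 / 2.188 = 1060 days = 2.903 years.

2.90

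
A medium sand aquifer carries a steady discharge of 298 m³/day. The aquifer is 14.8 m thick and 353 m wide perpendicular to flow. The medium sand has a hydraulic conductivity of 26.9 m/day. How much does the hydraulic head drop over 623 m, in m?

Cross-sectional area A = 353 × 14.8 = 5224 m².
From Q = K·A·i, i = Q / (K·A) = 298 / (26.90 × 5224) = 0.002120.
Head loss Δh = i · L = 0.002120 × 623 = 1.321 m.

1.32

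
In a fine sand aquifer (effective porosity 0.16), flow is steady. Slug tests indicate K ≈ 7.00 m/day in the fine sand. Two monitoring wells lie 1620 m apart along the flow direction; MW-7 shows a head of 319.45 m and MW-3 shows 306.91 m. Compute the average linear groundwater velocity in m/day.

0.339

Hydraulic gradient i = (319.45 − 306.91) / 1620 = 12.54 / 1620 = 0.007741.
Darcy flux q = K · i = 7.000 × 0.007741 = 0.05419 m/day.
Seepage velocity v = q / n_e = 0.05419 / 0.16 = 0.3387 m/day.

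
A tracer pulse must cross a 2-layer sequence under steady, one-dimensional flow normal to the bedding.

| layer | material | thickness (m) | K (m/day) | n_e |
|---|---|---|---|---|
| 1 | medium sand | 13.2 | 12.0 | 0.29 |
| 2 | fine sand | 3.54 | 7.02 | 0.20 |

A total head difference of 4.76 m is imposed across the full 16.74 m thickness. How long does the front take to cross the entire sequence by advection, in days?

1.53

With flow normal to the layers, continuity requires the same specific discharge q through every layer.
Σ(b_i/K_i) = 13.2/12.0 + 3.54/7.02 = 1.604 d.
q = Δh / Σ(b_i/K_i) = 4.76 / 1.604 = 2.967 m/day.
In each layer the seepage velocity is v_i = q/n_i, so the layer transit time is t_i = b_i·n_i / q:
  layer 1 (medium sand): t_1 = 13.2 × 0.29 / 2.967 = 1.290 d
  layer 2 (fine sand): t_2 = 3.54 × 0.20 / 2.967 = 0.2386 d
Total t = Σ t_i = 1.529 days.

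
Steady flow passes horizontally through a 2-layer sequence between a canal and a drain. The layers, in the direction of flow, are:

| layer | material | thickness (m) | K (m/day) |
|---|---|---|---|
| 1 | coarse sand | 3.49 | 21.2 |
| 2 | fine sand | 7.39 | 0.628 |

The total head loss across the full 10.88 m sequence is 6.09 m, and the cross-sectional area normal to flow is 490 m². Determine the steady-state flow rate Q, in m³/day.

Flow is perpendicular to layering, so the layers act in series and the equivalent K is the thickness-weighted harmonic mean.
Total thickness L = 3.49 + 7.39 = 10.88 m.
Σ(b_i/K_i) = 3.49/21.2 + 7.39/0.628 = 11.93 d.
K_eq = L / Σ(b_i/K_i) = 10.88 / 11.93 = 0.9118 m/day.
Q = K_eq · A · (Δh/L) = 0.9118 × 490 × (6.09/10.88) = 250.1 m³/day.

250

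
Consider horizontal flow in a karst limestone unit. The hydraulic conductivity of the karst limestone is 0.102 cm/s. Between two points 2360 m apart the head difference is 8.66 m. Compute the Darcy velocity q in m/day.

0.323

Convert K: 0.102 cm/s × 864 = 88.13 m/day.
Hydraulic gradient i = Δh / L = 8.66 / 2360 = 0.003669.
Specific discharge q = K · i = 88.13 × 0.003669 = 0.3234 m/day.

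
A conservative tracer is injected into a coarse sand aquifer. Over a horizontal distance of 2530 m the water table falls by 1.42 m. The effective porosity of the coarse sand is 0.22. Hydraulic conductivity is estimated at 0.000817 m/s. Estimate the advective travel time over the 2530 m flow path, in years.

Convert K: 0.000817 m/s × 86400 = 70.59 m/day.
Hydraulic gradient i = Δh / L = 1.42 / 2530 = 0.0005613.
Darcy flux q = K · i = 70.59 × 0.0005613 = 0.03962 m/day.
Seepage velocity v = q / n_e = 0.03962 / 0.22 = 0.1801 m/day.
Travel time t = L / v = 2530 / 0.1801 = 14049 days = 38.46 years.

38.5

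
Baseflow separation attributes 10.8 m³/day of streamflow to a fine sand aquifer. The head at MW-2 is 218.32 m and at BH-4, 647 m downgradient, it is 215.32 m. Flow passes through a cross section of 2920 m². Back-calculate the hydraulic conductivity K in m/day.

0.798

Hydraulic gradient i = (218.32 − 215.32) / 647 = 3 / 647 = 0.004637.
From Q = K·A·i, K = Q / (A·i) = 10.8 / (2920 × 0.004637) = 0.7977 m/day.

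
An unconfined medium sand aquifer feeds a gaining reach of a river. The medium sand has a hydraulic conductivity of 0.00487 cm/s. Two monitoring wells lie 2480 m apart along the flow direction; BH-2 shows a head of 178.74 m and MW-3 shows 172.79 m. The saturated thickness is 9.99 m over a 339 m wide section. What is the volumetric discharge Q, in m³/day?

34.2

Convert K: 0.00487 cm/s × 864 = 4.208 m/day.
Cross-sectional area A = 339 × 9.99 = 3387 m².
Hydraulic gradient i = (178.74 − 172.79) / 2480 = 5.95 / 2480 = 0.002399.
Darcy's law: Q = K · A · i = 4.208 × 3387 × 0.002399 = 34.19 m³/day.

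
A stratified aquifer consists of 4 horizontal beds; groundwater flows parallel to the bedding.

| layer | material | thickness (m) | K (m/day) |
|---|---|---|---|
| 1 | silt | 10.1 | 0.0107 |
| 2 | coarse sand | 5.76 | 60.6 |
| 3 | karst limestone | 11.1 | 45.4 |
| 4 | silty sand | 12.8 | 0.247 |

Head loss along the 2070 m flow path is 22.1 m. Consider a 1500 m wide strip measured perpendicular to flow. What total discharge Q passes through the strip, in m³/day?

13700

Flow is parallel to layering, so each bed carries its own Darcy discharge and the transmissivities add.
Σ(K_i·b_i) = 0.0107×10.1 + 60.6×5.76 + 45.4×11.1 + 0.247×12.8 = 856.3 m²/day.
Hydraulic gradient i = Δh / L = 22.1 / 2070 = 0.01068.
Q = Σ(K_i·b_i) · W · i = 856.3 × 1500 × 0.01068 = 13713 m³/day.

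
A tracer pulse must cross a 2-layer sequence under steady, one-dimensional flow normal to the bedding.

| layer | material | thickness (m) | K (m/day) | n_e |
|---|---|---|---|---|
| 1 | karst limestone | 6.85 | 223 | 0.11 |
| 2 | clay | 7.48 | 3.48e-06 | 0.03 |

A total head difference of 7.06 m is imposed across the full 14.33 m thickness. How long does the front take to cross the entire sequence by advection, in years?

With flow normal to the layers, continuity requires the same specific discharge q through every layer.
Σ(b_i/K_i) = 6.85/223 + 7.48/3.48e-06 = 2.149e+06 d.
q = Δh / Σ(b_i/K_i) = 7.06 / 2.149e+06 = 3.285e-06 m/day.
In each layer the seepage velocity is v_i = q/n_i, so the layer transit time is t_i = b_i·n_i / q:
  layer 1 (karst limestone): t_1 = 6.85 × 0.11 / 3.285e-06 = 2.294e+05 d
  layer 2 (clay): t_2 = 7.48 × 0.03 / 3.285e-06 = 68319 d
Total t = Σ t_i = 2.977e+05 days = 815.1 years.

815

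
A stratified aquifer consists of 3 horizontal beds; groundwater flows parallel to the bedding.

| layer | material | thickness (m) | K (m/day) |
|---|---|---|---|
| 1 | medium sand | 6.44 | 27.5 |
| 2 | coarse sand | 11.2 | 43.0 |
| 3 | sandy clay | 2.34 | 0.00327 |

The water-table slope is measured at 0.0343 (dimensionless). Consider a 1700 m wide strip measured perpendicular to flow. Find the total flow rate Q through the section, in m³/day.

38400

Flow is parallel to layering, so each bed carries its own Darcy discharge and the transmissivities add.
Σ(K_i·b_i) = 27.5×6.44 + 43.0×11.2 + 0.00327×2.34 = 658.7 m²/day.
Hydraulic gradient i = 0.0343.
Q = Σ(K_i·b_i) · W · i = 658.7 × 1700 × 0.03430 = 38409 m³/day.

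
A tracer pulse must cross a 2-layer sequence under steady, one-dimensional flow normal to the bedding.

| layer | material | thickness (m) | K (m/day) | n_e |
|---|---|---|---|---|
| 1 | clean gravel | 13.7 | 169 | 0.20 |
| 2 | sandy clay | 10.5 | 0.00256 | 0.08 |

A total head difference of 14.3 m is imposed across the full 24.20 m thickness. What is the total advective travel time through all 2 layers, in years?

With flow normal to the layers, continuity requires the same specific discharge q through every layer.
Σ(b_i/K_i) = 13.7/169 + 10.5/0.00256 = 4102 d.
q = Δh / Σ(b_i/K_i) = 14.3 / 4102 = 0.003486 m/day.
In each layer the seepage velocity is v_i = q/n_i, so the layer transit time is t_i = b_i·n_i / q:
  layer 1 (clean gravel): t_1 = 13.7 × 0.20 / 0.003486 = 785.9 d
  layer 2 (sandy clay): t_2 = 10.5 × 0.08 / 0.003486 = 240.9 d
Total t = Σ t_i = 1027 days = 2.811 years.

2.81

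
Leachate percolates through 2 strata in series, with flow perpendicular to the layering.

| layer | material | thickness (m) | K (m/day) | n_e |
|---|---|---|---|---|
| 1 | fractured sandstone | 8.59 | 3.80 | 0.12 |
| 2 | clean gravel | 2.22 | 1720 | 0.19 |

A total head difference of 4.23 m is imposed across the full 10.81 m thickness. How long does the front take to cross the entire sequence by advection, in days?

0.777

With flow normal to the layers, continuity requires the same specific discharge q through every layer.
Σ(b_i/K_i) = 8.59/3.80 + 2.22/1720 = 2.262 d.
q = Δh / Σ(b_i/K_i) = 4.23 / 2.262 = 1.870 m/day.
In each layer the seepage velocity is v_i = q/n_i, so the layer transit time is t_i = b_i·n_i / q:
  layer 1 (fractured sandstone): t_1 = 8.59 × 0.12 / 1.870 = 0.5512 d
  layer 2 (clean gravel): t_2 = 2.22 × 0.19 / 1.870 = 0.2255 d
Total t = Σ t_i = 0.7767 days.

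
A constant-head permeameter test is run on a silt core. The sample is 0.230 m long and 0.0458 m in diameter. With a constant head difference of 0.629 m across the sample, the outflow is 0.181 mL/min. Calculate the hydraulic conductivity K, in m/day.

Cross-sectional area A = π·(d/2)² = π × (0.0458/2)² = 0.001647 m².
Convert discharge: 0.181 mL/min = 3.017e-09 m³/s.
Darcy's law rearranged: K = Q·L / (A·Δh) = 3.017e-09 × 0.230 / (0.001647 × 0.629) = 6.696e-07 m/s = 0.05785 m/day.

0.0578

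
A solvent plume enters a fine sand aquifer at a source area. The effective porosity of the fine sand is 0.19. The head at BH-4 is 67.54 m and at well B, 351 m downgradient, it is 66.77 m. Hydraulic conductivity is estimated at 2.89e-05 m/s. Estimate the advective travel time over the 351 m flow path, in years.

Convert K: 2.89e-05 m/s × 86400 = 2.497 m/day.
Hydraulic gradient i = (67.54 − 66.77) / 351 = 0.77 / 351 = 0.002194.
Darcy flux q = K · i = 2.497 × 0.002194 = 0.005478 m/day.
Seepage velocity v = q / n_e = 0.005478 / 0.19 = 0.02883 m/day.
Travel time t = L / v = 351 / 0.02883 = 12175 days = 33.33 years.

33.3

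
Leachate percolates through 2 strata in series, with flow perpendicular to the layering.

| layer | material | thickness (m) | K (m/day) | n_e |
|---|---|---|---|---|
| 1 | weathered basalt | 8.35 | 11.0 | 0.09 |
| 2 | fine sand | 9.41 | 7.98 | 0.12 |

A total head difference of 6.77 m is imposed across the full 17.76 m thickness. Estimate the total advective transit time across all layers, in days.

With flow normal to the layers, continuity requires the same specific discharge q through every layer.
Σ(b_i/K_i) = 8.35/11.0 + 9.41/7.98 = 1.938 d.
q = Δh / Σ(b_i/K_i) = 6.77 / 1.938 = 3.493 m/day.
In each layer the seepage velocity is v_i = q/n_i, so the layer transit time is t_i = b_i·n_i / q:
  layer 1 (weathered basalt): t_1 = 8.35 × 0.09 / 3.493 = 0.2152 d
  layer 2 (fine sand): t_2 = 9.41 × 0.12 / 3.493 = 0.3233 d
Total t = Σ t_i = 0.5385 days.

0.538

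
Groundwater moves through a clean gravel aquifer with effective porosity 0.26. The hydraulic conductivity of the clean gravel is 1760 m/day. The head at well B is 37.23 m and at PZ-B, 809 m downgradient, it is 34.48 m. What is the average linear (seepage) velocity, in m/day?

23.0

Hydraulic gradient i = (37.23 − 34.48) / 809 = 2.75 / 809 = 0.003399.
Darcy flux q = K · i = 1760 × 0.003399 = 5.983 m/day.
Seepage velocity v = q / n_e = 5.983 / 0.26 = 23.01 m/day.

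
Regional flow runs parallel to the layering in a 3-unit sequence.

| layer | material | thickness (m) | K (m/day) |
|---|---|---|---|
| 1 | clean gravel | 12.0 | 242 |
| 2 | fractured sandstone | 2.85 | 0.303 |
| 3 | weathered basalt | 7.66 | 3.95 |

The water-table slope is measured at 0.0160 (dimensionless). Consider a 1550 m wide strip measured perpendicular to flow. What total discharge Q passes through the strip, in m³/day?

Flow is parallel to layering, so each bed carries its own Darcy discharge and the transmissivities add.
Σ(K_i·b_i) = 242×12.0 + 0.303×2.85 + 3.95×7.66 = 2935 m²/day.
Hydraulic gradient i = 0.0160.
Q = Σ(K_i·b_i) · W · i = 2935 × 1550 × 0.01600 = 72791 m³/day.

72800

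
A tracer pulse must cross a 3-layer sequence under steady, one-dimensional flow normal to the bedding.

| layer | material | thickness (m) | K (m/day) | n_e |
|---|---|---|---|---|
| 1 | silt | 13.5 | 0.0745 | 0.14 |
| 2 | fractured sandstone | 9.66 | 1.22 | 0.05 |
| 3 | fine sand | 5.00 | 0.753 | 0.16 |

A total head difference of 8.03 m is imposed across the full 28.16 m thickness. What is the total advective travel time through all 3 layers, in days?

With flow normal to the layers, continuity requires the same specific discharge q through every layer.
Σ(b_i/K_i) = 13.5/0.0745 + 9.66/1.22 + 5.00/0.753 = 195.8 d.
q = Δh / Σ(b_i/K_i) = 8.03 / 195.8 = 0.04102 m/day.
In each layer the seepage velocity is v_i = q/n_i, so the layer transit time is t_i = b_i·n_i / q:
  layer 1 (silt): t_1 = 13.5 × 0.14 / 0.04102 = 46.08 d
  layer 2 (fractured sandstone): t_2 = 9.66 × 0.05 / 0.04102 = 11.78 d
  layer 3 (fine sand): t_3 = 5.00 × 0.16 / 0.04102 = 19.50 d
Total t = Σ t_i = 77.36 days.

77.4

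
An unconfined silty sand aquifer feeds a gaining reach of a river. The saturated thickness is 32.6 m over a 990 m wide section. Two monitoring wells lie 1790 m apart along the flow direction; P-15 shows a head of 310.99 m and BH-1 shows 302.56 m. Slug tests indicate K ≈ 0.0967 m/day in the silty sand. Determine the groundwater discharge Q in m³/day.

Cross-sectional area A = 990 × 32.6 = 32274 m².
Hydraulic gradient i = (310.99 − 302.56) / 1790 = 8.43 / 1790 = 0.004709.
Darcy's law: Q = K · A · i = 0.09670 × 32274 × 0.004709 = 14.70 m³/day.

14.7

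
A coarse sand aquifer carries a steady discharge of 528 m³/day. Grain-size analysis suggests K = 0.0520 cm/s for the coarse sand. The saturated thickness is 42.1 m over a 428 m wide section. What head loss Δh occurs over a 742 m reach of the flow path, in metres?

0.484

Convert K: 0.0520 cm/s × 864 = 44.93 m/day.
Cross-sectional area A = 428 × 42.1 = 18019 m².
From Q = K·A·i, i = Q / (K·A) = 528 / (44.93 × 18019) = 0.0006522.
Head loss Δh = i · L = 0.0006522 × 742 = 0.4839 m.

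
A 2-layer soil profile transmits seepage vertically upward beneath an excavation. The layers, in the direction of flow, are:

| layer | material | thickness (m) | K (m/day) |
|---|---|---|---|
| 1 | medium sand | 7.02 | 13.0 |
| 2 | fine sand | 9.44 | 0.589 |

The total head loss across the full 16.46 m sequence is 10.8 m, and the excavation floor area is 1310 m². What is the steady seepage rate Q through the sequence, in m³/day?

Flow is perpendicular to layering, so the layers act in series and the equivalent K is the thickness-weighted harmonic mean.
Total thickness L = 7.02 + 9.44 = 16.46 m.
Σ(b_i/K_i) = 7.02/13.0 + 9.44/0.589 = 16.57 d.
K_eq = L / Σ(b_i/K_i) = 16.46 / 16.57 = 0.9935 m/day.
Q = K_eq · A · (Δh/L) = 0.9935 × 1310 × (10.8/16.46) = 854.0 m³/day.

854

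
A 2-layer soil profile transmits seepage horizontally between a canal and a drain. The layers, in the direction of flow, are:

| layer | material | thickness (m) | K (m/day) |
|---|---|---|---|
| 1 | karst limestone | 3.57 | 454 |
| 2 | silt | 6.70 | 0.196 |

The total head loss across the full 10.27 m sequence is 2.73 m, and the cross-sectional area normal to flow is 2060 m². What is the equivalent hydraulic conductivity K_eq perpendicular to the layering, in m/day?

0.300

Flow is perpendicular to layering, so the layers act in series and the equivalent K is the thickness-weighted harmonic mean.
Total thickness L = 3.57 + 6.70 = 10.27 m.
Σ(b_i/K_i) = 3.57/454 + 6.70/0.196 = 34.19 d.
K_eq = L / Σ(b_i/K_i) = 10.27 / 34.19 = 0.3004 m/day.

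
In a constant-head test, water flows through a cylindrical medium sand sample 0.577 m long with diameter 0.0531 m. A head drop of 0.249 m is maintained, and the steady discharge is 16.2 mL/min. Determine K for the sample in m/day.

24.4

Cross-sectional area A = π·(d/2)² = π × (0.0531/2)² = 0.002215 m².
Convert discharge: 16.2 mL/min = 2.700e-07 m³/s.
Darcy's law rearranged: K = Q·L / (A·Δh) = 2.700e-07 × 0.577 / (0.002215 × 0.249) = 0.0002825 m/s = 24.41 m/day.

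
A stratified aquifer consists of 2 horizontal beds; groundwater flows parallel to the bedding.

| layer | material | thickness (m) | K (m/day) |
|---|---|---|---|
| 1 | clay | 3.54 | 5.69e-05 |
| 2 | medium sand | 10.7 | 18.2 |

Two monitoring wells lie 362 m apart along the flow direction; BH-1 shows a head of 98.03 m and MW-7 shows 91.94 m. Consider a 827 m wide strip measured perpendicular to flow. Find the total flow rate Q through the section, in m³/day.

Flow is parallel to layering, so each bed carries its own Darcy discharge and the transmissivities add.
Σ(K_i·b_i) = 5.69e-05×3.54 + 18.2×10.7 = 194.7 m²/day.
Hydraulic gradient i = (98.03 − 91.94) / 362 = 6.09 / 362 = 0.01682.
Q = Σ(K_i·b_i) · W · i = 194.7 × 827 × 0.01682 = 2709 m³/day.

2710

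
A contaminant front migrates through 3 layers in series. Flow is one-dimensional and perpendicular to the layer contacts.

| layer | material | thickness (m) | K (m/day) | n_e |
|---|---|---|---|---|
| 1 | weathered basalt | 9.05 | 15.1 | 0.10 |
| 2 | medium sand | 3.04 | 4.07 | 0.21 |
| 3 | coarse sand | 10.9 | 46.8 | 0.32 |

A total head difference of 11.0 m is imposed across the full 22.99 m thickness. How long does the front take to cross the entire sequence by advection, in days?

With flow normal to the layers, continuity requires the same specific discharge q through every layer.
Σ(b_i/K_i) = 9.05/15.1 + 3.04/4.07 + 10.9/46.8 = 1.579 d.
q = Δh / Σ(b_i/K_i) = 11.0 / 1.579 = 6.966 m/day.
In each layer the seepage velocity is v_i = q/n_i, so the layer transit time is t_i = b_i·n_i / q:
  layer 1 (weathered basalt): t_1 = 9.05 × 0.10 / 6.966 = 0.1299 d
  layer 2 (medium sand): t_2 = 3.04 × 0.21 / 6.966 = 0.09165 d
  layer 3 (coarse sand): t_3 = 10.9 × 0.32 / 6.966 = 0.5007 d
Total t = Σ t_i = 0.7223 days.

0.722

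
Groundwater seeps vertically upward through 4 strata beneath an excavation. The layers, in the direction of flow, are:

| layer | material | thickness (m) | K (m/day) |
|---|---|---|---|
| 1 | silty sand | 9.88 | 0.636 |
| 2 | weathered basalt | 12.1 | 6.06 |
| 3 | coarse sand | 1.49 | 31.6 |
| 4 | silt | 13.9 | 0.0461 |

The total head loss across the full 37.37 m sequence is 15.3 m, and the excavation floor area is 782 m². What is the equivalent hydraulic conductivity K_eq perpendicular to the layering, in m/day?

Flow is perpendicular to layering, so the layers act in series and the equivalent K is the thickness-weighted harmonic mean.
Total thickness L = 9.88 + 12.1 + 1.49 + 13.9 = 37.37 m.
Σ(b_i/K_i) = 9.88/0.636 + 12.1/6.06 + 1.49/31.6 + 13.9/0.0461 = 319.1 d.
K_eq = L / Σ(b_i/K_i) = 37.37 / 319.1 = 0.1171 m/day.

0.117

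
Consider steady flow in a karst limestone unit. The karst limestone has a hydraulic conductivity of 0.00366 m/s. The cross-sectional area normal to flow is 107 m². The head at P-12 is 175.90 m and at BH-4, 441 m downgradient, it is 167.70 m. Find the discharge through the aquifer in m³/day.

Convert K: 0.00366 m/s × 86400 = 316.2 m/day.
Hydraulic gradient i = (175.90 − 167.70) / 441 = 8.2 / 441 = 0.01859.
Darcy's law: Q = K · A · i = 316.2 × 107.0 × 0.01859 = 629.1 m³/day.

629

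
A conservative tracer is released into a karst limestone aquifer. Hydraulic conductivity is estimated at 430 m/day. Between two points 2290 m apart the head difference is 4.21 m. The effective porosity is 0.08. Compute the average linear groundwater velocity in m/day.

Hydraulic gradient i = Δh / L = 4.21 / 2290 = 0.001838.
Darcy flux q = K · i = 430.0 × 0.001838 = 0.7905 m/day.
Seepage velocity v = q / n_e = 0.7905 / 0.08 = 9.882 m/day.

9.88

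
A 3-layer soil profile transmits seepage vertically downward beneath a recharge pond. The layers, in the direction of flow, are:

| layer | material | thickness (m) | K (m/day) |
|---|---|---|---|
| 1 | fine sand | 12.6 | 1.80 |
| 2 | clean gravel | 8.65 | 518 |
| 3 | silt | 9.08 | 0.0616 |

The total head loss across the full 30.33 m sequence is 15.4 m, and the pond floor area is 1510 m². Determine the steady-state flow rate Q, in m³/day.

151

Flow is perpendicular to layering, so the layers act in series and the equivalent K is the thickness-weighted harmonic mean.
Total thickness L = 12.6 + 8.65 + 9.08 = 30.33 m.
Σ(b_i/K_i) = 12.6/1.80 + 8.65/518 + 9.08/0.0616 = 154.4 d.
K_eq = L / Σ(b_i/K_i) = 30.33 / 154.4 = 0.1964 m/day.
Q = K_eq · A · (Δh/L) = 0.1964 × 1510 × (15.4/30.33) = 150.6 m³/day.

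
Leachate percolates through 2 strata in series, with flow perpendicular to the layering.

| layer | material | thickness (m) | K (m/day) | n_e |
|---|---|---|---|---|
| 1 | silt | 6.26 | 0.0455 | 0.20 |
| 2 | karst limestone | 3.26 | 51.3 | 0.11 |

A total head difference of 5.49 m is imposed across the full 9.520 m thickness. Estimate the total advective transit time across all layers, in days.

With flow normal to the layers, continuity requires the same specific discharge q through every layer.
Σ(b_i/K_i) = 6.26/0.0455 + 3.26/51.3 = 137.6 d.
q = Δh / Σ(b_i/K_i) = 5.49 / 137.6 = 0.03988 m/day.
In each layer the seepage velocity is v_i = q/n_i, so the layer transit time is t_i = b_i·n_i / q:
  layer 1 (silt): t_1 = 6.26 × 0.20 / 0.03988 = 31.39 d
  layer 2 (karst limestone): t_2 = 3.26 × 0.11 / 0.03988 = 8.991 d
Total t = Σ t_i = 40.38 days.

40.4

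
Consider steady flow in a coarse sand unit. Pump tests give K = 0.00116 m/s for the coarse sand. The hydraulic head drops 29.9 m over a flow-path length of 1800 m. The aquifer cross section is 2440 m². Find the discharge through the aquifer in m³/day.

4060

Convert K: 0.00116 m/s × 86400 = 100.2 m/day.
Hydraulic gradient i = Δh / L = 29.9 / 1800 = 0.01661.
Darcy's law: Q = K · A · i = 100.2 × 2440 × 0.01661 = 4062 m³/day.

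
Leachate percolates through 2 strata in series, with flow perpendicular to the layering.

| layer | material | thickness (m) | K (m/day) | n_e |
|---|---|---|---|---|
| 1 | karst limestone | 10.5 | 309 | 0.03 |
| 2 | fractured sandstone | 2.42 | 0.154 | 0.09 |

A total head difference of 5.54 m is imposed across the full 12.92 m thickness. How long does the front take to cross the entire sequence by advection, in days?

With flow normal to the layers, continuity requires the same specific discharge q through every layer.
Σ(b_i/K_i) = 10.5/309 + 2.42/0.154 = 15.75 d.
q = Δh / Σ(b_i/K_i) = 5.54 / 15.75 = 0.3518 m/day.
In each layer the seepage velocity is v_i = q/n_i, so the layer transit time is t_i = b_i·n_i / q:
  layer 1 (karst limestone): t_1 = 10.5 × 0.03 / 0.3518 = 0.8954 d
  layer 2 (fractured sandstone): t_2 = 2.42 × 0.09 / 0.3518 = 0.6191 d
Total t = Σ t_i = 1.515 days.

1.51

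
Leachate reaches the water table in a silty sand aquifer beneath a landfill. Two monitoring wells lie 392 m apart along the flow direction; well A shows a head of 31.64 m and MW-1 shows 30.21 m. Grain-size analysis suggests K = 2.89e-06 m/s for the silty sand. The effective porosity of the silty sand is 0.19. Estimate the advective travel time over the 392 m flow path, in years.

224

Convert K: 2.89e-06 m/s × 86400 = 0.2497 m/day.
Hydraulic gradient i = (31.64 − 30.21) / 392 = 1.43 / 392 = 0.003648.
Darcy flux q = K · i = 0.2497 × 0.003648 = 0.0009109 m/day.
Seepage velocity v = q / n_e = 0.0009109 / 0.19 = 0.004794 m/day.
Travel time t = L / v = 392 / 0.004794 = 81767 days = 223.9 years.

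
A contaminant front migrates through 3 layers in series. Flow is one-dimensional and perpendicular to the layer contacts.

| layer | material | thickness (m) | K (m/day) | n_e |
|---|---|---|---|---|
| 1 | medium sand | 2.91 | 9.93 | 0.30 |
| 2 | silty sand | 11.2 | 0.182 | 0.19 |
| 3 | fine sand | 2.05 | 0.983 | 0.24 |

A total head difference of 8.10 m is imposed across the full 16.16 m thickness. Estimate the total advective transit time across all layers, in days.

With flow normal to the layers, continuity requires the same specific discharge q through every layer.
Σ(b_i/K_i) = 2.91/9.93 + 11.2/0.182 + 2.05/0.983 = 63.92 d.
q = Δh / Σ(b_i/K_i) = 8.10 / 63.92 = 0.1267 m/day.
In each layer the seepage velocity is v_i = q/n_i, so the layer transit time is t_i = b_i·n_i / q:
  layer 1 (medium sand): t_1 = 2.91 × 0.30 / 0.1267 = 6.889 d
  layer 2 (silty sand): t_2 = 11.2 × 0.19 / 0.1267 = 16.79 d
  layer 3 (fine sand): t_3 = 2.05 × 0.24 / 0.1267 = 3.882 d
Total t = Σ t_i = 27.56 days.

27.6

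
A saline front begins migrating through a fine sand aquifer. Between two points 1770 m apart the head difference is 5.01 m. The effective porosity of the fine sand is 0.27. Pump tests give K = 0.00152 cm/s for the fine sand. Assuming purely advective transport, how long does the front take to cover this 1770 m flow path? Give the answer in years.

352

Convert K: 0.00152 cm/s × 864 = 1.313 m/day.
Hydraulic gradient i = Δh / L = 5.01 / 1770 = 0.002831.
Darcy flux q = K · i = 1.313 × 0.002831 = 0.003717 m/day.
Seepage velocity v = q / n_e = 0.003717 / 0.27 = 0.01377 m/day.
Travel time t = L / v = 1770 / 0.01377 = 1.286e+05 days = 352.0 years.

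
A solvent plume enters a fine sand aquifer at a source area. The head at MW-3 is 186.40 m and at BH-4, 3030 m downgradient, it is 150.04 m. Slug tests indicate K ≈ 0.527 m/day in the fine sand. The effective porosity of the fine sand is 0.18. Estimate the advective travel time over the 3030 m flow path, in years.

236

Hydraulic gradient i = (186.40 − 150.04) / 3030 = 36.36 / 3030 = 0.01200.
Darcy flux q = K · i = 0.5270 × 0.01200 = 0.006324 m/day.
Seepage velocity v = q / n_e = 0.006324 / 0.18 = 0.03513 m/day.
Travel time t = L / v = 3030 / 0.03513 = 86243 days = 236.1 years.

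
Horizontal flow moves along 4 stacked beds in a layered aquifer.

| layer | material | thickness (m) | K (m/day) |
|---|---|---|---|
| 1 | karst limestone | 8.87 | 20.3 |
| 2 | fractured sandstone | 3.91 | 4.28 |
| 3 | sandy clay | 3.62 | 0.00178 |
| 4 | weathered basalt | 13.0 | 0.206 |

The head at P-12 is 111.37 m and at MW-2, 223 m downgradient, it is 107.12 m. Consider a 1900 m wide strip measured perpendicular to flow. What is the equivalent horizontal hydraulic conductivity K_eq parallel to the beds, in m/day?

6.79

Flow is parallel to layering, so each bed carries its own Darcy discharge and the transmissivities add.
Σ(K_i·b_i) = 20.3×8.87 + 4.28×3.91 + 0.00178×3.62 + 0.206×13.0 = 199.5 m²/day.
Total thickness b = 29.40 m, so K_eq = Σ(K_i·b_i)/b = 6.785 m/day.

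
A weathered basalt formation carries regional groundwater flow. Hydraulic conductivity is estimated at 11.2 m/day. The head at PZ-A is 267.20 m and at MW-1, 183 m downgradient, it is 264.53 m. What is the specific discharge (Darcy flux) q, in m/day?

0.163

Hydraulic gradient i = (267.20 − 264.53) / 183 = 2.67 / 183 = 0.01459.
Specific discharge q = K · i = 11.20 × 0.01459 = 0.1634 m/day.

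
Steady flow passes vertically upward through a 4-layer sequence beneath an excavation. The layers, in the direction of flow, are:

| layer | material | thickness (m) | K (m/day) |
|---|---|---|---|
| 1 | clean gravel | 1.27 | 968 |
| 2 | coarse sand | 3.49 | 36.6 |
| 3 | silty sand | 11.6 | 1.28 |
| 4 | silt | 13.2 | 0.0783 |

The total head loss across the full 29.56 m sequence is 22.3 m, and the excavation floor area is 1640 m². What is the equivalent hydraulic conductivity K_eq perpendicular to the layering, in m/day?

Flow is perpendicular to layering, so the layers act in series and the equivalent K is the thickness-weighted harmonic mean.
Total thickness L = 1.27 + 3.49 + 11.6 + 13.2 = 29.56 m.
Σ(b_i/K_i) = 1.27/968 + 3.49/36.6 + 11.6/1.28 + 13.2/0.0783 = 177.7 d.
K_eq = L / Σ(b_i/K_i) = 29.56 / 177.7 = 0.1663 m/day.

0.166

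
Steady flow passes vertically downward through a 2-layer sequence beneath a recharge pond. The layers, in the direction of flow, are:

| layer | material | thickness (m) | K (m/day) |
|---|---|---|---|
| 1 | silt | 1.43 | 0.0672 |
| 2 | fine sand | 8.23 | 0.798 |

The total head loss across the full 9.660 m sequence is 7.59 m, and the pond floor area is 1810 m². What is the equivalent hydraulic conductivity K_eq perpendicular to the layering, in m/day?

Flow is perpendicular to layering, so the layers act in series and the equivalent K is the thickness-weighted harmonic mean.
Total thickness L = 1.43 + 8.23 = 9.660 m.
Σ(b_i/K_i) = 1.43/0.0672 + 8.23/0.798 = 31.59 d.
K_eq = L / Σ(b_i/K_i) = 9.660 / 31.59 = 0.3058 m/day.

0.306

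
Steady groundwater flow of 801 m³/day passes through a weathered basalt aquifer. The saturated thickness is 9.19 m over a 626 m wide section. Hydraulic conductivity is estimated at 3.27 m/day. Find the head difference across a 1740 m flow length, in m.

Cross-sectional area A = 626 × 9.19 = 5753 m².
From Q = K·A·i, i = Q / (K·A) = 801 / (3.270 × 5753) = 0.04258.
Head loss Δh = i · L = 0.04258 × 1740 = 74.09 m.

74.1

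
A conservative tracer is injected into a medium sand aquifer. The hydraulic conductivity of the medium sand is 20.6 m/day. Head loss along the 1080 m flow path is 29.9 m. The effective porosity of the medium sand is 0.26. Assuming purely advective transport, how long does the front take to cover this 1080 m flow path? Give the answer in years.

Hydraulic gradient i = Δh / L = 29.9 / 1080 = 0.02769.
Darcy flux q = K · i = 20.60 × 0.02769 = 0.5703 m/day.
Seepage velocity v = q / n_e = 0.5703 / 0.26 = 2.194 m/day.
Travel time t = L / v = 1080 / 2.194 = 492.4 days = 1.348 years.

1.35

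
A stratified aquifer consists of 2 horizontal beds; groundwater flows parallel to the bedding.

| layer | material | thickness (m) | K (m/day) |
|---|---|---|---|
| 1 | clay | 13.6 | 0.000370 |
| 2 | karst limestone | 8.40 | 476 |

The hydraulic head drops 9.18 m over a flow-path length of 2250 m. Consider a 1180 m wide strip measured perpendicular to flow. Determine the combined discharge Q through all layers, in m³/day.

Flow is parallel to layering, so each bed carries its own Darcy discharge and the transmissivities add.
Σ(K_i·b_i) = 0.000370×13.6 + 476×8.40 = 3998 m²/day.
Hydraulic gradient i = Δh / L = 9.18 / 2250 = 0.004080.
Q = Σ(K_i·b_i) · W · i = 3998 × 1180 × 0.004080 = 19250 m³/day.

19200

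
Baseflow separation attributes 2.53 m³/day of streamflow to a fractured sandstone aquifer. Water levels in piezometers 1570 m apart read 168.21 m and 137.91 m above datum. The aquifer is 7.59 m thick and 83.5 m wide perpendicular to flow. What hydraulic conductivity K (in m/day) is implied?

0.207

Cross-sectional area A = 83.5 × 7.59 = 633.8 m².
Hydraulic gradient i = (168.21 − 137.91) / 1570 = 30.3 / 1570 = 0.01930.
From Q = K·A·i, K = Q / (A·i) = 2.53 / (633.8 × 0.01930) = 0.2068 m/day.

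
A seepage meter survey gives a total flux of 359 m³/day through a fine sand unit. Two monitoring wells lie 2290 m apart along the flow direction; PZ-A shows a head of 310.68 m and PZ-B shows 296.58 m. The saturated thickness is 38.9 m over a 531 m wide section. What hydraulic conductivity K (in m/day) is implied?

2.82

Cross-sectional area A = 531 × 38.9 = 20656 m².
Hydraulic gradient i = (310.68 − 296.58) / 2290 = 14.1 / 2290 = 0.006157.
From Q = K·A·i, K = Q / (A·i) = 359 / (20656 × 0.006157) = 2.823 m/day.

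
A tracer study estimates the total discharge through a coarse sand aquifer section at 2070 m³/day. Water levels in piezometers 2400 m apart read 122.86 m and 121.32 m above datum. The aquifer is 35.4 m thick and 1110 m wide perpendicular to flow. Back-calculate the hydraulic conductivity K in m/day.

82.1

Cross-sectional area A = 1110 × 35.4 = 39294 m².
Hydraulic gradient i = (122.86 − 121.32) / 2400 = 1.54 / 2400 = 0.0006417.
From Q = K·A·i, K = Q / (A·i) = 2070 / (39294 × 0.0006417) = 82.10 m/day.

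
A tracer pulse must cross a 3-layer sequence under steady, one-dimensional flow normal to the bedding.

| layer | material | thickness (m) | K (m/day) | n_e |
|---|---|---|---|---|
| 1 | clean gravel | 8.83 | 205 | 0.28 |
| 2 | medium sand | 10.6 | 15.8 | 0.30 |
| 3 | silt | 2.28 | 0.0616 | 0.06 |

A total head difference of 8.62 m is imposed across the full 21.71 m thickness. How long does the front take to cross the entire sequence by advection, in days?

25.3

With flow normal to the layers, continuity requires the same specific discharge q through every layer.
Σ(b_i/K_i) = 8.83/205 + 10.6/15.8 + 2.28/0.0616 = 37.73 d.
q = Δh / Σ(b_i/K_i) = 8.62 / 37.73 = 0.2285 m/day.
In each layer the seepage velocity is v_i = q/n_i, so the layer transit time is t_i = b_i·n_i / q:
  layer 1 (clean gravel): t_1 = 8.83 × 0.28 / 0.2285 = 10.82 d
  layer 2 (medium sand): t_2 = 10.6 × 0.30 / 0.2285 = 13.92 d
  layer 3 (silt): t_3 = 2.28 × 0.06 / 0.2285 = 0.5987 d
Total t = Σ t_i = 25.34 days.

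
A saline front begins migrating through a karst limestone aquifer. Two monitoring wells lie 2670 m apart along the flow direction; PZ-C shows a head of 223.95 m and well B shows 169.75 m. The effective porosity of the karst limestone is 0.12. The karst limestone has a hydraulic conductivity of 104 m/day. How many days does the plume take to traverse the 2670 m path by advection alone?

152

Hydraulic gradient i = (223.95 − 169.75) / 2670 = 54.2 / 2670 = 0.02030.
Darcy flux q = K · i = 104.0 × 0.02030 = 2.111 m/day.
Seepage velocity v = q / n_e = 2.111 / 0.12 = 17.59 m/day.
Travel time t = L / v = 2670 / 17.59 = 151.8 days.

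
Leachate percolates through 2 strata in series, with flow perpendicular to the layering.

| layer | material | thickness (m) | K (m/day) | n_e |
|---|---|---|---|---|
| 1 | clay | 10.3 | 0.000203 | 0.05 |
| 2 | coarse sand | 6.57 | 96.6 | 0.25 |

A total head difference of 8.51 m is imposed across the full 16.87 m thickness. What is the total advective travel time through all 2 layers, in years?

35.2

With flow normal to the layers, continuity requires the same specific discharge q through every layer.
Σ(b_i/K_i) = 10.3/0.000203 + 6.57/96.6 = 50739 d.
q = Δh / Σ(b_i/K_i) = 8.51 / 50739 = 0.0001677 m/day.
In each layer the seepage velocity is v_i = q/n_i, so the layer transit time is t_i = b_i·n_i / q:
  layer 1 (clay): t_1 = 10.3 × 0.05 / 0.0001677 = 3071 d
  layer 2 (coarse sand): t_2 = 6.57 × 0.25 / 0.0001677 = 9793 d
Total t = Σ t_i = 12864 days = 35.22 years.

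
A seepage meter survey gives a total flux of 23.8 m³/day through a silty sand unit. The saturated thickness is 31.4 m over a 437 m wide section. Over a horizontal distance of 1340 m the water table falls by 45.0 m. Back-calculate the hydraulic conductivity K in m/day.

0.0516

Cross-sectional area A = 437 × 31.4 = 13722 m².
Hydraulic gradient i = Δh / L = 45.0 / 1340 = 0.03358.
From Q = K·A·i, K = Q / (A·i) = 23.8 / (13722 × 0.03358) = 0.05165 m/day.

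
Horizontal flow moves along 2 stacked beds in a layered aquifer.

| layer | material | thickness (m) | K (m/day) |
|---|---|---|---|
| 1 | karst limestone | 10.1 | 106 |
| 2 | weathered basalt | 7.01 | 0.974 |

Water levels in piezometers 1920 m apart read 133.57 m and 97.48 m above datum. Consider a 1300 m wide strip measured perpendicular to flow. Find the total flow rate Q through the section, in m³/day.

Flow is parallel to layering, so each bed carries its own Darcy discharge and the transmissivities add.
Σ(K_i·b_i) = 106×10.1 + 0.974×7.01 = 1077 m²/day.
Hydraulic gradient i = (133.57 − 97.48) / 1920 = 36.09 / 1920 = 0.01880.
Q = Σ(K_i·b_i) · W · i = 1077 × 1300 × 0.01880 = 26328 m³/day.

26300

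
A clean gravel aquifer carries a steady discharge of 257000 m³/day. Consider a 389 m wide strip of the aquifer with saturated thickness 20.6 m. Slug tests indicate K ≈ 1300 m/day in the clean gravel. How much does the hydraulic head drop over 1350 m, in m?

Cross-sectional area A = 389 × 20.6 = 8013 m².
From Q = K·A·i, i = Q / (K·A) = 257000 / (1300 × 8013) = 0.02467.
Head loss Δh = i · L = 0.02467 × 1350 = 33.30 m.

33.3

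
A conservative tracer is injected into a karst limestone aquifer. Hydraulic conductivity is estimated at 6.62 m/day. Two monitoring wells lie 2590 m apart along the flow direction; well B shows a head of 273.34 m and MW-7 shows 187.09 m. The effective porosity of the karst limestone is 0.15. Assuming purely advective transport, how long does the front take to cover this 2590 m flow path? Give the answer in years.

Hydraulic gradient i = (273.34 − 187.09) / 2590 = 86.25 / 2590 = 0.03330.
Darcy flux q = K · i = 6.620 × 0.03330 = 0.2205 m/day.
Seepage velocity v = q / n_e = 0.2205 / 0.15 = 1.470 m/day.
Travel time t = L / v = 2590 / 1.470 = 1762 days = 4.825 years.

4.82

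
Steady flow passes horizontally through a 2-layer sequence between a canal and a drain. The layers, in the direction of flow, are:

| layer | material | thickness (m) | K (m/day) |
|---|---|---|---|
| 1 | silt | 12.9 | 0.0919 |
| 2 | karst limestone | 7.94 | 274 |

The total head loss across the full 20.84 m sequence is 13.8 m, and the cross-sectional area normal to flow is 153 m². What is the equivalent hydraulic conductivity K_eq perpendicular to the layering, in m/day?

Flow is perpendicular to layering, so the layers act in series and the equivalent K is the thickness-weighted harmonic mean.
Total thickness L = 12.9 + 7.94 = 20.84 m.
Σ(b_i/K_i) = 12.9/0.0919 + 7.94/274 = 140.4 d.
K_eq = L / Σ(b_i/K_i) = 20.84 / 140.4 = 0.1484 m/day.

0.148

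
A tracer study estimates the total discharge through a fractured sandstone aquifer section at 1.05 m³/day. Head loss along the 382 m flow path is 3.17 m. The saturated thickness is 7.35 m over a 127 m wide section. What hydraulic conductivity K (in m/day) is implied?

Cross-sectional area A = 127 × 7.35 = 933.4 m².
Hydraulic gradient i = Δh / L = 3.17 / 382 = 0.008298.
From Q = K·A·i, K = Q / (A·i) = 1.05 / (933.4 × 0.008298) = 0.1356 m/day.

0.136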